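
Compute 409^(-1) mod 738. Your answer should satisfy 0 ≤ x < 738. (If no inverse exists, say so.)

655

Extended Euclidean algorithm:
738 = 1·409 + 329
409 = 1·329 + 80
329 = 4·80 + 9
80 = 8·9 + 8
9 = 1·8 + 1
8 = 8·1 + 0
Since gcd(409, 738) = 1, back-substitute to write 1 as a combination:
1 = 9 − 8
1 = −80 + 9·9
1 = 9·329 − 37·80
1 = −37·409 + 46·329
1 = 46·738 − 83·409
Thus 409·(-83) ≡ 1 (mod 738); reducing, -83 mod 738 = 655.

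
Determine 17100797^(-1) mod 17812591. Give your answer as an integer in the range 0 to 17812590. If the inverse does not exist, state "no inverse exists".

gcd(17812591, 17100797) by repeated division:
17812591 = 1*17100797 + 711794
17100797 = 24*711794 + 17741
711794 = 40*17741 + 2154
17741 = 8*2154 + 509
2154 = 4*509 + 118
509 = 4*118 + 37
118 = 3*37 + 7
37 = 5*7 + 2
7 = 3*2 + 1
2 = 2*1 + 0
The gcd is 1. Working backward:
1 = 7 − 3·2
1 = −3·37 + 16·7
1 = 16·118 − 51·37
1 = −51·509 + 220·118
1 = 220·2154 − 931·509
1 = −931·17741 + 7668·2154
1 = 7668·711794 − 307651·17741
1 = −307651·17100797 + 7391292·711794
1 = 7391292·17812591 − 7698943·17100797
Thus 17100797·(-7698943) ≡ 1 (mod 17812591); reducing, -7698943 mod 17812591 = 10113648.

10113648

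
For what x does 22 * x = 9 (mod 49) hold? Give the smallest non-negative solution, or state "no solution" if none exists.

First find gcd(22, 49):
49 = 2·22 + 5
22 = 4·5 + 2
5 = 2·2 + 1
2 = 2·1 + 0
gcd = 1, so a unique solution mod 49 exists.
Back-substitute for the Bézout coefficients:
1 = 5 − 2·2
1 = −2·22 + 9·5
1 = 9·49 − 20·22
So 22·(-20) ≡ 1 (mod 49), giving 22⁻¹ ≡ 29.
x ≡ 22⁻¹·9 ≡ 29·9 ≡ 16 (mod 49).

16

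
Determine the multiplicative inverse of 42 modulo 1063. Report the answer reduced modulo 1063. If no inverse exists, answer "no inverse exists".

734

Run Euclid on (1063, 42):
1063 = 25·42 + 13
42 = 3·13 + 3
13 = 4·3 + 1
3 = 3·1 + 0
The gcd is 1. Working backward:
1 = 13 − 4·3
1 = −4·42 + 13·13
1 = 13·1063 − 329·42
Thus 42·(-329) ≡ 1 (mod 1063); reducing, -329 mod 1063 = 734.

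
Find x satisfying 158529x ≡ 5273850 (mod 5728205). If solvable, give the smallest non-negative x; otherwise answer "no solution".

no solution

gcd(158529, 5728205):
5728205 = 36×158529 + 21161
158529 = 7×21161 + 10402
21161 = 2×10402 + 357
10402 = 29×357 + 49
357 = 7×49 + 14
49 = 3×14 + 7
14 = 2×7 + 0
gcd = 7, but 7 ∤ 5273850, so the congruence has no solution.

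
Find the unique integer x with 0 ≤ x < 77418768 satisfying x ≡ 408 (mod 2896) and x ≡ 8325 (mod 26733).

Write x = 408 + 2896·k. Then 2896·k ≡ 8325 − 408 ≡ 7917 (mod 26733).
Need 2896⁻¹ mod 26733. Extended Euclid on (26733, 2896):
26733 = 9·2896 + 669
2896 = 4·669 + 220
669 = 3·220 + 9
220 = 24·9 + 4
9 = 2·4 + 1
4 = 4·1 + 0
Back-substitute:
1 = 9 − 2·4
1 = −2·220 + 49·9
1 = 49·669 − 149·220
1 = −149·2896 + 645·669
1 = 645·26733 − 5954·2896
2896⁻¹ ≡ 20779 (mod 26733), so k ≡ 20779·7917 ≡ 19194 (mod 26733).
x = 408 + 2896·19194 = 55586232.

55586232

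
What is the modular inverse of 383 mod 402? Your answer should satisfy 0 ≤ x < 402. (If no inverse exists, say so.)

275

Run Euclid on (402, 383):
402 = 1×383 + 19
383 = 20×19 + 3
19 = 6×3 + 1
3 = 3×1 + 0
gcd = 1, so the inverse exists. Back-substitute:
1 = 19 − 6·3
1 = −6·383 + 121·19
1 = 121·402 − 127·383
Thus 383·(-127) ≡ 1 (mod 402); reducing, -127 mod 402 = 275.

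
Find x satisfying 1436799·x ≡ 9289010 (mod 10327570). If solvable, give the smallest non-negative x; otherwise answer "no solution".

3311940

First find gcd(1436799, 10327570):
10327570 = 7*1436799 + 269977
1436799 = 5*269977 + 86914
269977 = 3*86914 + 9235
86914 = 9*9235 + 3799
9235 = 2*3799 + 1637
3799 = 2*1637 + 525
1637 = 3*525 + 62
525 = 8*62 + 29
62 = 2*29 + 4
29 = 7*4 + 1
4 = 4*1 + 0
gcd = 1, so a unique solution mod 10327570 exists.
Back-substitute for the Bézout coefficients:
1 = 29 − 7·4
1 = −7·62 + 15·29
1 = 15·525 − 127·62
1 = −127·1637 + 396·525
1 = 396·3799 − 919·1637
1 = −919·9235 + 2234·3799
1 = 2234·86914 − 21025·9235
1 = −21025·269977 + 65309·86914
1 = 65309·1436799 − 347570·269977
1 = −347570·10327570 + 2498299·1436799
So 1436799·(2498299) ≡ 1 (mod 10327570), giving 1436799⁻¹ ≡ 2498299.
x ≡ 1436799⁻¹·9289010 ≡ 2498299·9289010 ≡ 3311940 (mod 10327570).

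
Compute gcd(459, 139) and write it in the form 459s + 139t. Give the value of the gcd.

1

Euclidean algorithm:
459 = 3×139 + 42
139 = 3×42 + 13
42 = 3×13 + 3
13 = 4×3 + 1
3 = 3×1 + 0
gcd(459, 139) = 1.
Working backward:
1 = 13 − 4·3
1 = −4·42 + 13·13
1 = 13·139 − 43·42
1 = −43·459 + 142·139
So 1 = (-43)·459 + (142)·139.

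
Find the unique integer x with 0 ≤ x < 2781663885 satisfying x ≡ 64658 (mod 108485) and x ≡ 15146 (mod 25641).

2275320563

Write x = 64658 + 108485·k. Then 108485·k ≡ 15146 − 64658 ≡ 1770 (mod 25641).
Need 108485⁻¹ mod 25641. Extended Euclid on (25641, 5921):
25641 = 4×5921 + 1957
5921 = 3×1957 + 50
1957 = 39×50 + 7
50 = 7×7 + 1
7 = 7×1 + 0
Back-substitute:
1 = 50 − 7·7
1 = −7·1957 + 274·50
1 = 274·5921 − 829·1957
1 = −829·25641 + 3590·5921
108485⁻¹ ≡ 3590 (mod 25641), so k ≡ 3590·1770 ≡ 20973 (mod 25641).
x = 64658 + 108485·20973 = 2275320563.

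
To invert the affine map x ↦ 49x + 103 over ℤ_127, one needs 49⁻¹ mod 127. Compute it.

Extended Euclidean algorithm:
127 = 2*49 + 29
49 = 1*29 + 20
29 = 1*20 + 9
20 = 2*9 + 2
9 = 4*2 + 1
2 = 2*1 + 0
Since gcd(49, 127) = 1, back-substitute to write 1 as a combination:
1 = 9 − 4·2
1 = −4·20 + 9·9
1 = 9·29 − 13·20
1 = −13·49 + 22·29
1 = 22·127 − 57·49
So 49·(-57) ≡ 1 (mod 127), and -57 ≡ 70 (mod 127).

70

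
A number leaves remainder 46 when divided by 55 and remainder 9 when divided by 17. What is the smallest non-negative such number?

706

Write x = 46 + 55·k. Then 55·k ≡ 9 − 46 ≡ 14 (mod 17).
Need 55⁻¹ mod 17. Extended Euclid on (17, 4):
17 = 4*4 + 1
4 = 4*1 + 0
Back-substitute:
1 = 17 − 4·4
55⁻¹ ≡ 13 (mod 17), so k ≡ 13·14 ≡ 12 (mod 17).
x = 46 + 55·12 = 706.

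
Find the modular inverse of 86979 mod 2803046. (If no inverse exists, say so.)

744759

Extended Euclidean algorithm:
2803046 = 32×86979 + 19718
86979 = 4×19718 + 8107
19718 = 2×8107 + 3504
8107 = 2×3504 + 1099
3504 = 3×1099 + 207
1099 = 5×207 + 64
207 = 3×64 + 15
64 = 4×15 + 4
15 = 3×4 + 3
4 = 1×3 + 1
3 = 3×1 + 0
gcd = 1, so the inverse exists. Back-substitute:
1 = 4 − 3
1 = −15 + 4·4
1 = 4·64 − 17·15
1 = −17·207 + 55·64
1 = 55·1099 − 292·207
1 = −292·3504 + 931·1099
1 = 931·8107 − 2154·3504
1 = −2154·19718 + 5239·8107
1 = 5239·86979 − 23110·19718
1 = −23110·2803046 + 744759·86979
So 86979·744759 ≡ 1 (mod 2803046).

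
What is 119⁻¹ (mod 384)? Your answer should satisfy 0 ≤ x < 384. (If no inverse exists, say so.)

Apply the Euclidean algorithm to 384 and 119:
384 = 3*119 + 27
119 = 4*27 + 11
27 = 2*11 + 5
11 = 2*5 + 1
5 = 5*1 + 0
Since gcd(119, 384) = 1, back-substitute to write 1 as a combination:
1 = 11 − 2·5
1 = −2·27 + 5·11
1 = 5·119 − 22·27
1 = −22·384 + 71·119
So 119·71 ≡ 1 (mod 384).

71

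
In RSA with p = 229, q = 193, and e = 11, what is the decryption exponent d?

11939

φ(n) = (p−1)(q−1) = 228·192 = 43776.
Need d with 11·d ≡ 1 (mod 43776). Apply the extended Euclidean algorithm:
43776 = 3979*11 + 7
11 = 1*7 + 4
7 = 1*4 + 3
4 = 1*3 + 1
3 = 3*1 + 0
Back-substitute:
1 = 4 − 3
1 = −7 + 2·4
1 = 2·11 − 3·7
1 = −3·43776 + 11939·11
So 11·11939 ≡ 1 (mod 43776), hence d = 11939.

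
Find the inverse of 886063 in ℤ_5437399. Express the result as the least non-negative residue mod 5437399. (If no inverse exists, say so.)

3790782

Run Euclid on (5437399, 886063):
5437399 = 6·886063 + 121021
886063 = 7·121021 + 38916
121021 = 3·38916 + 4273
38916 = 9·4273 + 459
4273 = 9·459 + 142
459 = 3·142 + 33
142 = 4·33 + 10
33 = 3·10 + 3
10 = 3·3 + 1
3 = 3·1 + 0
Since gcd(886063, 5437399) = 1, back-substitute to write 1 as a combination:
1 = 10 − 3·3
1 = −3·33 + 10·10
1 = 10·142 − 43·33
1 = −43·459 + 139·142
1 = 139·4273 − 1294·459
1 = −1294·38916 + 11785·4273
1 = 11785·121021 − 36649·38916
1 = −36649·886063 + 268328·121021
1 = 268328·5437399 − 1646617·886063
Thus 886063·(-1646617) ≡ 1 (mod 5437399); reducing, -1646617 mod 5437399 = 3790782.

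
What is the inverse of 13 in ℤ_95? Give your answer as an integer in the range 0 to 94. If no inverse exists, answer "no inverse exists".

Apply the Euclidean algorithm to 95 and 13:
95 = 7*13 + 4
13 = 3*4 + 1
4 = 4*1 + 0
Since gcd(13, 95) = 1, back-substitute to write 1 as a combination:
1 = 13 − 3·4
1 = −3·95 + 22·13
So 13·22 ≡ 1 (mod 95).

22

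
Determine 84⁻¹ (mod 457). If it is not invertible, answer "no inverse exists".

321

Run Euclid on (457, 84):
457 = 5×84 + 37
84 = 2×37 + 10
37 = 3×10 + 7
10 = 1×7 + 3
7 = 2×3 + 1
3 = 3×1 + 0
The gcd is 1. Working backward:
1 = 7 − 2·3
1 = −2·10 + 3·7
1 = 3·37 − 11·10
1 = −11·84 + 25·37
1 = 25·457 − 136·84
Thus 84·(-136) ≡ 1 (mod 457); reducing, -136 mod 457 = 321.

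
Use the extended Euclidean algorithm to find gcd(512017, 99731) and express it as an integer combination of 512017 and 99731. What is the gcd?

1

Repeated division:
512017 = 5×99731 + 13362
99731 = 7×13362 + 6197
13362 = 2×6197 + 968
6197 = 6×968 + 389
968 = 2×389 + 190
389 = 2×190 + 9
190 = 21×9 + 1
9 = 9×1 + 0
gcd(512017, 99731) = 1.
Working backward:
1 = 190 − 21·9
1 = −21·389 + 43·190
1 = 43·968 − 107·389
1 = −107·6197 + 685·968
1 = 685·13362 − 1477·6197
1 = −1477·99731 + 11024·13362
1 = 11024·512017 − 56597·99731
So 1 = (11024)·512017 + (-56597)·99731.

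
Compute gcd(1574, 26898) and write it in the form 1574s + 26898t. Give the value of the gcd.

2

Euclidean algorithm:
26898 = 17*1574 + 140
1574 = 11*140 + 34
140 = 4*34 + 4
34 = 8*4 + 2
4 = 2*2 + 0
gcd(1574, 26898) = 2.
Express as a combination:
2 = 34 − 8·4
2 = −8·140 + 33·34
2 = 33·1574 − 371·140
2 = −371·26898 + 6340·1574
So 2 = (-371)·26898 + (6340)·1574.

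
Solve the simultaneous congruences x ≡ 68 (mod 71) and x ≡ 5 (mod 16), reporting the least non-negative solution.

565

Write x = 68 + 71·k. Then 71·k ≡ 5 − 68 ≡ 1 (mod 16).
Need 71⁻¹ mod 16. Extended Euclid on (16, 7):
16 = 2·7 + 2
7 = 3·2 + 1
2 = 2·1 + 0
Back-substitute:
1 = 7 − 3·2
1 = −3·16 + 7·7
71⁻¹ ≡ 7 (mod 16), so k ≡ 7·1 ≡ 7 (mod 16).
x = 68 + 71·7 = 565.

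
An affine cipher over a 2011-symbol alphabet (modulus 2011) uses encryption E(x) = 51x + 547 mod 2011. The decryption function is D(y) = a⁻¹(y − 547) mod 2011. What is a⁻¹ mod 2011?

Extended Euclidean algorithm:
2011 = 39·51 + 22
51 = 2·22 + 7
22 = 3·7 + 1
7 = 7·1 + 0
Since gcd(51, 2011) = 1, back-substitute to write 1 as a combination:
1 = 22 − 3·7
1 = −3·51 + 7·22
1 = 7·2011 − 276·51
So 51·(-276) ≡ 1 (mod 2011), and -276 ≡ 1735 (mod 2011).

1735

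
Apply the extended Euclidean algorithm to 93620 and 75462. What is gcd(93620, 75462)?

Euclidean algorithm:
93620 = 1·75462 + 18158
75462 = 4·18158 + 2830
18158 = 6·2830 + 1178
2830 = 2·1178 + 474
1178 = 2·474 + 230
474 = 2·230 + 14
230 = 16·14 + 6
14 = 2·6 + 2
6 = 3·2 + 0
gcd(93620, 75462) = 2.
Working backward:
2 = 14 − 2·6
2 = −2·230 + 33·14
2 = 33·474 − 68·230
2 = −68·1178 + 169·474
2 = 169·2830 − 406·1178
2 = −406·18158 + 2605·2830
2 = 2605·75462 − 10826·18158
2 = −10826·93620 + 13431·75462
So 2 = (-10826)·93620 + (13431)·75462.

2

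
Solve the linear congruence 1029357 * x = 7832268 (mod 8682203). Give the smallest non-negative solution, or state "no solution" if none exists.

8364370

First find gcd(1029357, 8682203):
8682203 = 8·1029357 + 447347
1029357 = 2·447347 + 134663
447347 = 3·134663 + 43358
134663 = 3·43358 + 4589
43358 = 9·4589 + 2057
4589 = 2·2057 + 475
2057 = 4·475 + 157
475 = 3·157 + 4
157 = 39·4 + 1
4 = 4·1 + 0
gcd = 1, so a unique solution mod 8682203 exists.
Back-substitute for the Bézout coefficients:
1 = 157 − 39·4
1 = −39·475 + 118·157
1 = 118·2057 − 511·475
1 = −511·4589 + 1140·2057
1 = 1140·43358 − 10771·4589
1 = −10771·134663 + 33453·43358
1 = 33453·447347 − 111130·134663
1 = −111130·1029357 + 255713·447347
1 = 255713·8682203 − 2156834·1029357
So 1029357·(-2156834) ≡ 1 (mod 8682203), giving 1029357⁻¹ ≡ 6525369.
x ≡ 1029357⁻¹·7832268 ≡ 6525369·7832268 ≡ 8364370 (mod 8682203).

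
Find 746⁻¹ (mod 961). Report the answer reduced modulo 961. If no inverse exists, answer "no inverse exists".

295

Extended Euclidean algorithm:
961 = 1·746 + 215
746 = 3·215 + 101
215 = 2·101 + 13
101 = 7·13 + 10
13 = 1·10 + 3
10 = 3·3 + 1
3 = 3·1 + 0
Since gcd(746, 961) = 1, back-substitute to write 1 as a combination:
1 = 10 − 3·3
1 = −3·13 + 4·10
1 = 4·101 − 31·13
1 = −31·215 + 66·101
1 = 66·746 − 229·215
1 = −229·961 + 295·746
So 746·295 ≡ 1 (mod 961).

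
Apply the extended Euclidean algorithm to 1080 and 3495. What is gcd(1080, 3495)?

Apply Euclid's algorithm to 3495 and 1080:
3495 = 3*1080 + 255
1080 = 4*255 + 60
255 = 4*60 + 15
60 = 4*15 + 0
gcd(1080, 3495) = 15.
Back-substituting:
15 = 255 − 4·60
15 = −4·1080 + 17·255
15 = 17·3495 − 55·1080
So 15 = (17)·3495 + (-55)·1080.

15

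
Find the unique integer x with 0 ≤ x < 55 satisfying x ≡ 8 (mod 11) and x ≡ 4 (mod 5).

19

Write x = 8 + 11·k. Then 11·k ≡ 4 − 8 ≡ 1 (mod 5).
Need 11⁻¹ mod 5. Extended Euclid on (5, 1):
5 = 5×1 + 0
11⁻¹ ≡ 1 (mod 5), so k ≡ 1·1 ≡ 1 (mod 5).
x = 8 + 11·1 = 19.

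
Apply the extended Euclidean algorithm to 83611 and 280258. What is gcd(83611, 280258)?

11

Repeated division:
280258 = 3×83611 + 29425
83611 = 2×29425 + 24761
29425 = 1×24761 + 4664
24761 = 5×4664 + 1441
4664 = 3×1441 + 341
1441 = 4×341 + 77
341 = 4×77 + 33
77 = 2×33 + 11
33 = 3×11 + 0
gcd(83611, 280258) = 11.
Express as a combination:
11 = 77 − 2·33
11 = −2·341 + 9·77
11 = 9·1441 − 38·341
11 = −38·4664 + 123·1441
11 = 123·24761 − 653·4664
11 = −653·29425 + 776·24761
11 = 776·83611 − 2205·29425
11 = −2205·280258 + 7391·83611
So 11 = (-2205)·280258 + (7391)·83611.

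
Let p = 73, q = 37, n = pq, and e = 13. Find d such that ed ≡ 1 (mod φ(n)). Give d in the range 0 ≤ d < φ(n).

φ(n) = (p−1)(q−1) = 72·36 = 2592.
Need d with 13·d ≡ 1 (mod 2592). Apply the extended Euclidean algorithm:
2592 = 199·13 + 5
13 = 2·5 + 3
5 = 1·3 + 2
3 = 1·2 + 1
2 = 2·1 + 0
Back-substitute:
1 = 3 − 2
1 = −5 + 2·3
1 = 2·13 − 5·5
1 = −5·2592 + 997·13
So 13·997 ≡ 1 (mod 2592), hence d = 997.

997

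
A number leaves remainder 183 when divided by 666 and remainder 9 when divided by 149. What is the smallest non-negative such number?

92091

Write x = 183 + 666·k. Then 666·k ≡ 9 − 183 ≡ 124 (mod 149).
Need 666⁻¹ mod 149. Extended Euclid on (149, 70):
149 = 2*70 + 9
70 = 7*9 + 7
9 = 1*7 + 2
7 = 3*2 + 1
2 = 2*1 + 0
Back-substitute:
1 = 7 − 3·2
1 = −3·9 + 4·7
1 = 4·70 − 31·9
1 = −31·149 + 66·70
666⁻¹ ≡ 66 (mod 149), so k ≡ 66·124 ≡ 138 (mod 149).
x = 183 + 666·138 = 92091.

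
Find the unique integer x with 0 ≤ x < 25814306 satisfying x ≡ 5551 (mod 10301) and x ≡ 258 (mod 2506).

Write x = 5551 + 10301·k. Then 10301·k ≡ 258 − 5551 ≡ 2225 (mod 2506).
Need 10301⁻¹ mod 2506. Extended Euclid on (2506, 277):
2506 = 9×277 + 13
277 = 21×13 + 4
13 = 3×4 + 1
4 = 4×1 + 0
Back-substitute:
1 = 13 − 3·4
1 = −3·277 + 64·13
1 = 64·2506 − 579·277
10301⁻¹ ≡ 1927 (mod 2506), so k ≡ 1927·2225 ≡ 2315 (mod 2506).
x = 5551 + 10301·2315 = 23852366.

23852366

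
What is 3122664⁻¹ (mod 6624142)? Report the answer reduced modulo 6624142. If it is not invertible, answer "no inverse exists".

no inverse exists

Compute gcd(3122664, 6624142):
6624142 = 2*3122664 + 378814
3122664 = 8*378814 + 92152
378814 = 4*92152 + 10206
92152 = 9*10206 + 298
10206 = 34*298 + 74
298 = 4*74 + 2
74 = 37*2 + 0
Since gcd = 2 > 1, 3122664 is not a unit mod 6624142.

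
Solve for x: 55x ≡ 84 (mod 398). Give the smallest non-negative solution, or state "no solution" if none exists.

16

First find gcd(55, 398):
398 = 7*55 + 13
55 = 4*13 + 3
13 = 4*3 + 1
3 = 3*1 + 0
gcd = 1, so a unique solution mod 398 exists.
Back-substitute for the Bézout coefficients:
1 = 13 − 4·3
1 = −4·55 + 17·13
1 = 17·398 − 123·55
So 55·(-123) ≡ 1 (mod 398), giving 55⁻¹ ≡ 275.
x ≡ 55⁻¹·84 ≡ 275·84 ≡ 16 (mod 398).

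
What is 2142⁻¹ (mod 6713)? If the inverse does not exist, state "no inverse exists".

no inverse exists

Compute gcd(2142, 6713):
6713 = 3·2142 + 287
2142 = 7·287 + 133
287 = 2·133 + 21
133 = 6·21 + 7
21 = 3·7 + 0
Since gcd = 7 > 1, 2142 is not a unit mod 6713.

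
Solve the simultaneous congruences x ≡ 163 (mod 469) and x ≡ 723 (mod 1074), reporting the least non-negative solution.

203709

Write x = 163 + 469·k. Then 469·k ≡ 723 − 163 ≡ 560 (mod 1074).
Need 469⁻¹ mod 1074. Extended Euclid on (1074, 469):
1074 = 2·469 + 136
469 = 3·136 + 61
136 = 2·61 + 14
61 = 4·14 + 5
14 = 2·5 + 4
5 = 1·4 + 1
4 = 4·1 + 0
Back-substitute:
1 = 5 − 4
1 = −14 + 3·5
1 = 3·61 − 13·14
1 = −13·136 + 29·61
1 = 29·469 − 100·136
1 = −100·1074 + 229·469
469⁻¹ ≡ 229 (mod 1074), so k ≡ 229·560 ≡ 434 (mod 1074).
x = 163 + 469·434 = 203709.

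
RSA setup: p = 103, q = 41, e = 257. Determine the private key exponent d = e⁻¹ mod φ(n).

3953

φ(n) = (p−1)(q−1) = 102·40 = 4080.
Need d with 257·d ≡ 1 (mod 4080). Apply the extended Euclidean algorithm:
4080 = 15×257 + 225
257 = 1×225 + 32
225 = 7×32 + 1
32 = 32×1 + 0
Back-substitute:
1 = 225 − 7·32
1 = −7·257 + 8·225
1 = 8·4080 − 127·257
So 257·(-127) ≡ 1 (mod 4080), hence d ≡ -127 ≡ 3953 (mod 4080).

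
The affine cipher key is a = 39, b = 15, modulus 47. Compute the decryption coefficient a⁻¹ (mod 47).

41

Apply the Euclidean algorithm to 47 and 39:
47 = 1·39 + 8
39 = 4·8 + 7
8 = 1·7 + 1
7 = 7·1 + 0
gcd = 1, so the inverse exists. Back-substitute:
1 = 8 − 7
1 = −39 + 5·8
1 = 5·47 − 6·39
Hence 39⁻¹ ≡ -6 ≡ 41 (mod 47).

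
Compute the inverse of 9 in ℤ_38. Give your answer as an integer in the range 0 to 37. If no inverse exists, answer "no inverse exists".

17

gcd(38, 9) by repeated division:
38 = 4×9 + 2
9 = 4×2 + 1
2 = 2×1 + 0
Since gcd(9, 38) = 1, back-substitute to write 1 as a combination:
1 = 9 − 4·2
1 = −4·38 + 17·9
So 9·17 ≡ 1 (mod 38).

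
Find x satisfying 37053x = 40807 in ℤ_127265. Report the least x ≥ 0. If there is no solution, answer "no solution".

44724

First find gcd(37053, 127265):
127265 = 3·37053 + 16106
37053 = 2·16106 + 4841
16106 = 3·4841 + 1583
4841 = 3·1583 + 92
1583 = 17·92 + 19
92 = 4·19 + 16
19 = 1·16 + 3
16 = 5·3 + 1
3 = 3·1 + 0
gcd = 1, so a unique solution mod 127265 exists.
Back-substitute for the Bézout coefficients:
1 = 16 − 5·3
1 = −5·19 + 6·16
1 = 6·92 − 29·19
1 = −29·1583 + 499·92
1 = 499·4841 − 1526·1583
1 = −1526·16106 + 5077·4841
1 = 5077·37053 − 11680·16106
1 = −11680·127265 + 40117·37053
So 37053·(40117) ≡ 1 (mod 127265), giving 37053⁻¹ ≡ 40117.
x ≡ 37053⁻¹·40807 ≡ 40117·40807 ≡ 44724 (mod 127265).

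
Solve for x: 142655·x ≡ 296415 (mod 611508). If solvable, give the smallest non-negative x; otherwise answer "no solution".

178497

First find gcd(142655, 611508):
611508 = 4·142655 + 40888
142655 = 3·40888 + 19991
40888 = 2·19991 + 906
19991 = 22·906 + 59
906 = 15·59 + 21
59 = 2·21 + 17
21 = 1·17 + 4
17 = 4·4 + 1
4 = 4·1 + 0
gcd = 1, so a unique solution mod 611508 exists.
Back-substitute for the Bézout coefficients:
1 = 17 − 4·4
1 = −4·21 + 5·17
1 = 5·59 − 14·21
1 = −14·906 + 215·59
1 = 215·19991 − 4744·906
1 = −4744·40888 + 9703·19991
1 = 9703·142655 − 33853·40888
1 = −33853·611508 + 145115·142655
So 142655·(145115) ≡ 1 (mod 611508), giving 142655⁻¹ ≡ 145115.
x ≡ 142655⁻¹·296415 ≡ 145115·296415 ≡ 178497 (mod 611508).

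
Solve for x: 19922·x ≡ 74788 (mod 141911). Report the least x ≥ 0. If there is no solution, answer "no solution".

First find gcd(19922, 141911):
141911 = 7*19922 + 2457
19922 = 8*2457 + 266
2457 = 9*266 + 63
266 = 4*63 + 14
63 = 4*14 + 7
14 = 2*7 + 0
gcd = 7 and 7 | 74788, so solutions exist. Divide through by 7: 2846x ≡ 10684 (mod 20273).
Now find 2846⁻¹ mod 20273:
20273 = 7×2846 + 351
2846 = 8×351 + 38
351 = 9×38 + 9
38 = 4×9 + 2
9 = 4×2 + 1
2 = 2×1 + 0
Back-substitute:
1 = 9 − 4·2
1 = −4·38 + 17·9
1 = 17·351 − 157·38
1 = −157·2846 + 1273·351
1 = 1273·20273 − 9068·2846
So 2846·(-9068) ≡ 1 (mod 20273), i.e. 2846⁻¹ ≡ 11205.
Then x ≡ 11205·10684 ≡ 2155 (mod 20273); the smallest non-negative solution is x = 2155.

2155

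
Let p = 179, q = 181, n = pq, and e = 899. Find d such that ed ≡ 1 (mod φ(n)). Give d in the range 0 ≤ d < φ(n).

25019

φ(n) = (p−1)(q−1) = 178·180 = 32040.
Need d with 899·d ≡ 1 (mod 32040). Apply the extended Euclidean algorithm:
32040 = 35×899 + 575
899 = 1×575 + 324
575 = 1×324 + 251
324 = 1×251 + 73
251 = 3×73 + 32
73 = 2×32 + 9
32 = 3×9 + 5
9 = 1×5 + 4
5 = 1×4 + 1
4 = 4×1 + 0
Back-substitute:
1 = 5 − 4
1 = −9 + 2·5
1 = 2·32 − 7·9
1 = −7·73 + 16·32
1 = 16·251 − 55·73
1 = −55·324 + 71·251
1 = 71·575 − 126·324
1 = −126·899 + 197·575
1 = 197·32040 − 7021·899
So 899·(-7021) ≡ 1 (mod 32040), hence d ≡ -7021 ≡ 25019 (mod 32040).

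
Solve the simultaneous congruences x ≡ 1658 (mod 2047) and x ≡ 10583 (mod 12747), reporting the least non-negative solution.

Write x = 1658 + 2047·k. Then 2047·k ≡ 10583 − 1658 ≡ 8925 (mod 12747).
Need 2047⁻¹ mod 12747. Extended Euclid on (12747, 2047):
12747 = 6*2047 + 465
2047 = 4*465 + 187
465 = 2*187 + 91
187 = 2*91 + 5
91 = 18*5 + 1
5 = 5*1 + 0
Back-substitute:
1 = 91 − 18·5
1 = −18·187 + 37·91
1 = 37·465 − 92·187
1 = −92·2047 + 405·465
1 = 405·12747 − 2522·2047
2047⁻¹ ≡ 10225 (mod 12747), so k ≡ 10225·8925 ≡ 2352 (mod 12747).
x = 1658 + 2047·2352 = 4816202.

4816202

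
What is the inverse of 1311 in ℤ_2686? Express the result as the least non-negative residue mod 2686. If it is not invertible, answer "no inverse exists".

Extended Euclidean algorithm:
2686 = 2×1311 + 64
1311 = 20×64 + 31
64 = 2×31 + 2
31 = 15×2 + 1
2 = 2×1 + 0
The gcd is 1. Working backward:
1 = 31 − 15·2
1 = −15·64 + 31·31
1 = 31·1311 − 635·64
1 = −635·2686 + 1301·1311
So 1311·1301 ≡ 1 (mod 2686).

1301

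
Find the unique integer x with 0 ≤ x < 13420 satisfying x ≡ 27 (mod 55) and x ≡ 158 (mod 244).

Write x = 27 + 55·k. Then 55·k ≡ 158 − 27 ≡ 131 (mod 244).
Need 55⁻¹ mod 244. Extended Euclid on (244, 55):
244 = 4·55 + 24
55 = 2·24 + 7
24 = 3·7 + 3
7 = 2·3 + 1
3 = 3·1 + 0
Back-substitute:
1 = 7 − 2·3
1 = −2·24 + 7·7
1 = 7·55 − 16·24
1 = −16·244 + 71·55
55⁻¹ ≡ 71 (mod 244), so k ≡ 71·131 ≡ 29 (mod 244).
x = 27 + 55·29 = 1622.

1622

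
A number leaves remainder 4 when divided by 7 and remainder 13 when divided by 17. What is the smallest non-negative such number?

Write x = 4 + 7·k. Then 7·k ≡ 13 − 4 ≡ 9 (mod 17).
Need 7⁻¹ mod 17. Extended Euclid on (17, 7):
17 = 2×7 + 3
7 = 2×3 + 1
3 = 3×1 + 0
Back-substitute:
1 = 7 − 2·3
1 = −2·17 + 5·7
7⁻¹ ≡ 5 (mod 17), so k ≡ 5·9 ≡ 11 (mod 17).
x = 4 + 7·11 = 81.

81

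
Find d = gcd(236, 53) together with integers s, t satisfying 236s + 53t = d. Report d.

Euclidean algorithm:
236 = 4*53 + 24
53 = 2*24 + 5
24 = 4*5 + 4
5 = 1*4 + 1
4 = 4*1 + 0
gcd(236, 53) = 1.
Express as a combination:
1 = 5 − 4
1 = −24 + 5·5
1 = 5·53 − 11·24
1 = −11·236 + 49·53
So 1 = (-11)·236 + (49)·53.

1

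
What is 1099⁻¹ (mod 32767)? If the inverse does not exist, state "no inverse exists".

no inverse exists

Compute gcd(1099, 32767):
32767 = 29*1099 + 896
1099 = 1*896 + 203
896 = 4*203 + 84
203 = 2*84 + 35
84 = 2*35 + 14
35 = 2*14 + 7
14 = 2*7 + 0
The gcd is 7, not 1, hence no inverse exists.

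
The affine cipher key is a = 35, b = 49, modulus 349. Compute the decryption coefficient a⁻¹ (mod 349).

10

Extended Euclidean algorithm:
349 = 9*35 + 34
35 = 1*34 + 1
34 = 34*1 + 0
Since gcd(35, 349) = 1, back-substitute to write 1 as a combination:
1 = 35 − 34
1 = −349 + 10·35
So 35·10 ≡ 1 (mod 349).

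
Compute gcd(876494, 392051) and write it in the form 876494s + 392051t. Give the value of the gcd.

Euclidean algorithm:
876494 = 2×392051 + 92392
392051 = 4×92392 + 22483
92392 = 4×22483 + 2460
22483 = 9×2460 + 343
2460 = 7×343 + 59
343 = 5×59 + 48
59 = 1×48 + 11
48 = 4×11 + 4
11 = 2×4 + 3
4 = 1×3 + 1
3 = 3×1 + 0
gcd(876494, 392051) = 1.
Back-substituting:
1 = 4 − 3
1 = −11 + 3·4
1 = 3·48 − 13·11
1 = −13·59 + 16·48
1 = 16·343 − 93·59
1 = −93·2460 + 667·343
1 = 667·22483 − 6096·2460
1 = −6096·92392 + 25051·22483
1 = 25051·392051 − 106300·92392
1 = −106300·876494 + 237651·392051
So 1 = (-106300)·876494 + (237651)·392051.

1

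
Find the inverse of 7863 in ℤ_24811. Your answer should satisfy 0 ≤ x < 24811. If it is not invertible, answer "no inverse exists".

Apply the Euclidean algorithm to 24811 and 7863:
24811 = 3×7863 + 1222
7863 = 6×1222 + 531
1222 = 2×531 + 160
531 = 3×160 + 51
160 = 3×51 + 7
51 = 7×7 + 2
7 = 3×2 + 1
2 = 2×1 + 0
The gcd is 1. Working backward:
1 = 7 − 3·2
1 = −3·51 + 22·7
1 = 22·160 − 69·51
1 = −69·531 + 229·160
1 = 229·1222 − 527·531
1 = −527·7863 + 3391·1222
1 = 3391·24811 − 10700·7863
Hence 7863⁻¹ ≡ -10700 ≡ 14111 (mod 24811).

14111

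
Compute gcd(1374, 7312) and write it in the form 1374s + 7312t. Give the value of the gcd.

Euclidean algorithm:
7312 = 5×1374 + 442
1374 = 3×442 + 48
442 = 9×48 + 10
48 = 4×10 + 8
10 = 1×8 + 2
8 = 4×2 + 0
gcd(1374, 7312) = 2.
Express as a combination:
2 = 10 − 8
2 = −48 + 5·10
2 = 5·442 − 46·48
2 = −46·1374 + 143·442
2 = 143·7312 − 761·1374
So 2 = (143)·7312 + (-761)·1374.

2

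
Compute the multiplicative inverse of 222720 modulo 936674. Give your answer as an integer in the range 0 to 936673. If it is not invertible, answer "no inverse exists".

no inverse exists

Compute gcd(222720, 936674):
936674 = 4·222720 + 45794
222720 = 4·45794 + 39544
45794 = 1·39544 + 6250
39544 = 6·6250 + 2044
6250 = 3·2044 + 118
2044 = 17·118 + 38
118 = 3·38 + 4
38 = 9·4 + 2
4 = 2·2 + 0
gcd(222720, 936674) = 2 ≠ 1, so 222720 has no multiplicative inverse modulo 936674.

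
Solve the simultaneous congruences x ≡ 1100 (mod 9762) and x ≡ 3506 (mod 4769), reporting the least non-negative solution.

45413924

Write x = 1100 + 9762·k. Then 9762·k ≡ 3506 − 1100 ≡ 2406 (mod 4769).
Need 9762⁻¹ mod 4769. Extended Euclid on (4769, 224):
4769 = 21×224 + 65
224 = 3×65 + 29
65 = 2×29 + 7
29 = 4×7 + 1
7 = 7×1 + 0
Back-substitute:
1 = 29 − 4·7
1 = −4·65 + 9·29
1 = 9·224 − 31·65
1 = −31·4769 + 660·224
9762⁻¹ ≡ 660 (mod 4769), so k ≡ 660·2406 ≡ 4652 (mod 4769).
x = 1100 + 9762·4652 = 45413924.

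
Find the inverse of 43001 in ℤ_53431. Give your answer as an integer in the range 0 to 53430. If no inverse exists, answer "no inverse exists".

Euclidean algorithm on 53431, 43001:
53431 = 1·43001 + 10430
43001 = 4·10430 + 1281
10430 = 8·1281 + 182
1281 = 7·182 + 7
182 = 26·7 + 0
The gcd is 7, not 1, hence no inverse exists.

no inverse exists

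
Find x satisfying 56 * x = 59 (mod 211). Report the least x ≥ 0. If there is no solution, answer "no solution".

148

First find gcd(56, 211):
211 = 3×56 + 43
56 = 1×43 + 13
43 = 3×13 + 4
13 = 3×4 + 1
4 = 4×1 + 0
gcd = 1, so a unique solution mod 211 exists.
Back-substitute for the Bézout coefficients:
1 = 13 − 3·4
1 = −3·43 + 10·13
1 = 10·56 − 13·43
1 = −13·211 + 49·56
So 56·(49) ≡ 1 (mod 211), giving 56⁻¹ ≡ 49.
x ≡ 56⁻¹·59 ≡ 49·59 ≡ 148 (mod 211).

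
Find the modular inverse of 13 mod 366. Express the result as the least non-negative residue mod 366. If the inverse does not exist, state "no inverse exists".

Run Euclid on (366, 13):
366 = 28×13 + 2
13 = 6×2 + 1
2 = 2×1 + 0
The gcd is 1. Working backward:
1 = 13 − 6·2
1 = −6·366 + 169·13
So 13·169 ≡ 1 (mod 366).

169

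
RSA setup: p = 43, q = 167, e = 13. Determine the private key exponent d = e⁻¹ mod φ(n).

φ(n) = (p−1)(q−1) = 42·166 = 6972.
Need d with 13·d ≡ 1 (mod 6972). Apply the extended Euclidean algorithm:
6972 = 536·13 + 4
13 = 3·4 + 1
4 = 4·1 + 0
Back-substitute:
1 = 13 − 3·4
1 = −3·6972 + 1609·13
So 13·1609 ≡ 1 (mod 6972), hence d = 1609.

1609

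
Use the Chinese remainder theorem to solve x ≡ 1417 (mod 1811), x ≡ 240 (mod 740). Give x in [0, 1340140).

Write x = 1417 + 1811·k. Then 1811·k ≡ 240 − 1417 ≡ 303 (mod 740).
Need 1811⁻¹ mod 740. Extended Euclid on (740, 331):
740 = 2·331 + 78
331 = 4·78 + 19
78 = 4·19 + 2
19 = 9·2 + 1
2 = 2·1 + 0
Back-substitute:
1 = 19 − 9·2
1 = −9·78 + 37·19
1 = 37·331 − 157·78
1 = −157·740 + 351·331
1811⁻¹ ≡ 351 (mod 740), so k ≡ 351·303 ≡ 533 (mod 740).
x = 1417 + 1811·533 = 966680.

966680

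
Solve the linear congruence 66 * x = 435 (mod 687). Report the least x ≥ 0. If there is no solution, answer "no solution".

17

First find gcd(66, 687):
687 = 10*66 + 27
66 = 2*27 + 12
27 = 2*12 + 3
12 = 4*3 + 0
gcd = 3 and 3 | 435, so solutions exist. Divide through by 3: 22x ≡ 145 (mod 229).
Now find 22⁻¹ mod 229:
229 = 10×22 + 9
22 = 2×9 + 4
9 = 2×4 + 1
4 = 4×1 + 0
Back-substitute:
1 = 9 − 2·4
1 = −2·22 + 5·9
1 = 5·229 − 52·22
So 22·(-52) ≡ 1 (mod 229), i.e. 22⁻¹ ≡ 177.
Then x ≡ 177·145 ≡ 17 (mod 229); the smallest non-negative solution is x = 17.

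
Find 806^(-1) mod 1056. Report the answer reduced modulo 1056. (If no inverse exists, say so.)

no inverse exists

Compute gcd(806, 1056):
1056 = 1*806 + 250
806 = 3*250 + 56
250 = 4*56 + 26
56 = 2*26 + 4
26 = 6*4 + 2
4 = 2*2 + 0
Since gcd = 2 > 1, 806 is not a unit mod 1056.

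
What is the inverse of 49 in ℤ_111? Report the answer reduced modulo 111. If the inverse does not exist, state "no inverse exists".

34

Run Euclid on (111, 49):
111 = 2·49 + 13
49 = 3·13 + 10
13 = 1·10 + 3
10 = 3·3 + 1
3 = 3·1 + 0
The gcd is 1. Working backward:
1 = 10 − 3·3
1 = −3·13 + 4·10
1 = 4·49 − 15·13
1 = −15·111 + 34·49
So 49·34 ≡ 1 (mod 111).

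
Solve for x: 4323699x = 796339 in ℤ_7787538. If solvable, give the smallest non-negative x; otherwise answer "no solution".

gcd(4323699, 7787538):
7787538 = 1*4323699 + 3463839
4323699 = 1*3463839 + 859860
3463839 = 4*859860 + 24399
859860 = 35*24399 + 5895
24399 = 4*5895 + 819
5895 = 7*819 + 162
819 = 5*162 + 9
162 = 18*9 + 0
gcd = 9, but 9 ∤ 796339, so the congruence has no solution.

no solution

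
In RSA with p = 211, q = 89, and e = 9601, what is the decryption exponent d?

φ(n) = (p−1)(q−1) = 210·88 = 18480.
Need d with 9601·d ≡ 1 (mod 18480). Apply the extended Euclidean algorithm:
18480 = 1×9601 + 8879
9601 = 1×8879 + 722
8879 = 12×722 + 215
722 = 3×215 + 77
215 = 2×77 + 61
77 = 1×61 + 16
61 = 3×16 + 13
16 = 1×13 + 3
13 = 4×3 + 1
3 = 3×1 + 0
Back-substitute:
1 = 13 − 4·3
1 = −4·16 + 5·13
1 = 5·61 − 19·16
1 = −19·77 + 24·61
1 = 24·215 − 67·77
1 = −67·722 + 225·215
1 = 225·8879 − 2767·722
1 = −2767·9601 + 2992·8879
1 = 2992·18480 − 5759·9601
So 9601·(-5759) ≡ 1 (mod 18480), hence d ≡ -5759 ≡ 12721 (mod 18480).

12721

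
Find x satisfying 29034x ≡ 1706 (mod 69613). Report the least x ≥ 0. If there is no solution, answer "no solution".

First find gcd(29034, 69613):
69613 = 2×29034 + 11545
29034 = 2×11545 + 5944
11545 = 1×5944 + 5601
5944 = 1×5601 + 343
5601 = 16×343 + 113
343 = 3×113 + 4
113 = 28×4 + 1
4 = 4×1 + 0
gcd = 1, so a unique solution mod 69613 exists.
Back-substitute for the Bézout coefficients:
1 = 113 − 28·4
1 = −28·343 + 85·113
1 = 85·5601 − 1388·343
1 = −1388·5944 + 1473·5601
1 = 1473·11545 − 2861·5944
1 = −2861·29034 + 7195·11545
1 = 7195·69613 − 17251·29034
So 29034·(-17251) ≡ 1 (mod 69613), giving 29034⁻¹ ≡ 52362.
x ≡ 29034⁻¹·1706 ≡ 52362·1706 ≡ 16093 (mod 69613).

16093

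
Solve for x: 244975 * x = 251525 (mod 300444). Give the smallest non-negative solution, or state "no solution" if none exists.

First find gcd(244975, 300444):
300444 = 1×244975 + 55469
244975 = 4×55469 + 23099
55469 = 2×23099 + 9271
23099 = 2×9271 + 4557
9271 = 2×4557 + 157
4557 = 29×157 + 4
157 = 39×4 + 1
4 = 4×1 + 0
gcd = 1, so a unique solution mod 300444 exists.
Back-substitute for the Bézout coefficients:
1 = 157 − 39·4
1 = −39·4557 + 1132·157
1 = 1132·9271 − 2303·4557
1 = −2303·23099 + 5738·9271
1 = 5738·55469 − 13779·23099
1 = −13779·244975 + 60854·55469
1 = 60854·300444 − 74633·244975
So 244975·(-74633) ≡ 1 (mod 300444), giving 244975⁻¹ ≡ 225811.
x ≡ 244975⁻¹·251525 ≡ 225811·251525 ≡ 276683 (mod 300444).

276683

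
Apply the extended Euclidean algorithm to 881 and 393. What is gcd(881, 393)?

Repeated division:
881 = 2×393 + 95
393 = 4×95 + 13
95 = 7×13 + 4
13 = 3×4 + 1
4 = 4×1 + 0
gcd(881, 393) = 1.
Back-substituting:
1 = 13 − 3·4
1 = −3·95 + 22·13
1 = 22·393 − 91·95
1 = −91·881 + 204·393
So 1 = (-91)·881 + (204)·393.

1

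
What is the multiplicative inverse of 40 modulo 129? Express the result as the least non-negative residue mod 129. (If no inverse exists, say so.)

Run Euclid on (129, 40):
129 = 3×40 + 9
40 = 4×9 + 4
9 = 2×4 + 1
4 = 4×1 + 0
gcd = 1, so the inverse exists. Back-substitute:
1 = 9 − 2·4
1 = −2·40 + 9·9
1 = 9·129 − 29·40
Thus 40·(-29) ≡ 1 (mod 129); reducing, -29 mod 129 = 100.

100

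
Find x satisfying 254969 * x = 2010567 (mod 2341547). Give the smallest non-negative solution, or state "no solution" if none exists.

First find gcd(254969, 2341547):
2341547 = 9×254969 + 46826
254969 = 5×46826 + 20839
46826 = 2×20839 + 5148
20839 = 4×5148 + 247
5148 = 20×247 + 208
247 = 1×208 + 39
208 = 5×39 + 13
39 = 3×13 + 0
gcd = 13 and 13 | 2010567, so solutions exist. Divide through by 13: 19613x ≡ 154659 (mod 180119).
Now find 19613⁻¹ mod 180119:
180119 = 9·19613 + 3602
19613 = 5·3602 + 1603
3602 = 2·1603 + 396
1603 = 4·396 + 19
396 = 20·19 + 16
19 = 1·16 + 3
16 = 5·3 + 1
3 = 3·1 + 0
Back-substitute:
1 = 16 − 5·3
1 = −5·19 + 6·16
1 = 6·396 − 125·19
1 = −125·1603 + 506·396
1 = 506·3602 − 1137·1603
1 = −1137·19613 + 6191·3602
1 = 6191·180119 − 56856·19613
So 19613·(-56856) ≡ 1 (mod 180119), i.e. 19613⁻¹ ≡ 123263.
Then x ≡ 123263·154659 ≡ 117476 (mod 180119); the smallest non-negative solution is x = 117476.

117476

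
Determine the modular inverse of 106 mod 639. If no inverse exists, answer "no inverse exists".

Run Euclid on (639, 106):
639 = 6*106 + 3
106 = 35*3 + 1
3 = 3*1 + 0
gcd = 1, so the inverse exists. Back-substitute:
1 = 106 − 35·3
1 = −35·639 + 211·106
So 106·211 ≡ 1 (mod 639).

211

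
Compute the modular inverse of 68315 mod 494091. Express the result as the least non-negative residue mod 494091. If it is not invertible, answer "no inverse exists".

Compute gcd(68315, 494091):
494091 = 7*68315 + 15886
68315 = 4*15886 + 4771
15886 = 3*4771 + 1573
4771 = 3*1573 + 52
1573 = 30*52 + 13
52 = 4*13 + 0
gcd(68315, 494091) = 13 ≠ 1, so 68315 has no multiplicative inverse modulo 494091.

no inverse exists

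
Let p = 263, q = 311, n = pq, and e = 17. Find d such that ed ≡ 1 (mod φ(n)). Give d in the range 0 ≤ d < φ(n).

14333

φ(n) = (p−1)(q−1) = 262·310 = 81220.
Need d with 17·d ≡ 1 (mod 81220). Apply the extended Euclidean algorithm:
81220 = 4777×17 + 11
17 = 1×11 + 6
11 = 1×6 + 5
6 = 1×5 + 1
5 = 5×1 + 0
Back-substitute:
1 = 6 − 5
1 = −11 + 2·6
1 = 2·17 − 3·11
1 = −3·81220 + 14333·17
So 17·14333 ≡ 1 (mod 81220), hence d = 14333.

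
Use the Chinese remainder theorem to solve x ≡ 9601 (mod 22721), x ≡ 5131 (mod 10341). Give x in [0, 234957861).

Write x = 9601 + 22721·k. Then 22721·k ≡ 5131 − 9601 ≡ 5871 (mod 10341).
Need 22721⁻¹ mod 10341. Extended Euclid on (10341, 2039):
10341 = 5·2039 + 146
2039 = 13·146 + 141
146 = 1·141 + 5
141 = 28·5 + 1
5 = 5·1 + 0
Back-substitute:
1 = 141 − 28·5
1 = −28·146 + 29·141
1 = 29·2039 − 405·146
1 = −405·10341 + 2054·2039
22721⁻¹ ≡ 2054 (mod 10341), so k ≡ 2054·5871 ≡ 1428 (mod 10341).
x = 9601 + 22721·1428 = 32455189.

32455189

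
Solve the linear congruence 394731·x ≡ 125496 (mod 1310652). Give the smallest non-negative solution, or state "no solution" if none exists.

First find gcd(394731, 1310652):
1310652 = 3*394731 + 126459
394731 = 3*126459 + 15354
126459 = 8*15354 + 3627
15354 = 4*3627 + 846
3627 = 4*846 + 243
846 = 3*243 + 117
243 = 2*117 + 9
117 = 13*9 + 0
gcd = 9 and 9 | 125496, so solutions exist. Divide through by 9: 43859x ≡ 13944 (mod 145628).
Now find 43859⁻¹ mod 145628:
145628 = 3*43859 + 14051
43859 = 3*14051 + 1706
14051 = 8*1706 + 403
1706 = 4*403 + 94
403 = 4*94 + 27
94 = 3*27 + 13
27 = 2*13 + 1
13 = 13*1 + 0
Back-substitute:
1 = 27 − 2·13
1 = −2·94 + 7·27
1 = 7·403 − 30·94
1 = −30·1706 + 127·403
1 = 127·14051 − 1046·1706
1 = −1046·43859 + 3265·14051
1 = 3265·145628 − 10841·43859
So 43859·(-10841) ≡ 1 (mod 145628), i.e. 43859⁻¹ ≡ 134787.
Then x ≡ 134787·13944 ≡ 140588 (mod 145628); the smallest non-negative solution is x = 140588.

140588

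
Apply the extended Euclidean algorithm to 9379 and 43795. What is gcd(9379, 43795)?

1

Apply Euclid's algorithm to 43795 and 9379:
43795 = 4×9379 + 6279
9379 = 1×6279 + 3100
6279 = 2×3100 + 79
3100 = 39×79 + 19
79 = 4×19 + 3
19 = 6×3 + 1
3 = 3×1 + 0
gcd(9379, 43795) = 1.
Back-substituting:
1 = 19 − 6·3
1 = −6·79 + 25·19
1 = 25·3100 − 981·79
1 = −981·6279 + 1987·3100
1 = 1987·9379 − 2968·6279
1 = −2968·43795 + 13859·9379
So 1 = (-2968)·43795 + (13859)·9379.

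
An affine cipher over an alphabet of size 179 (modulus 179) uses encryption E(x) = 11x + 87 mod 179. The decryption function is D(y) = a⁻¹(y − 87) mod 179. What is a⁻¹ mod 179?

114

Run Euclid on (179, 11):
179 = 16×11 + 3
11 = 3×3 + 2
3 = 1×2 + 1
2 = 2×1 + 0
The gcd is 1. Working backward:
1 = 3 − 2
1 = −11 + 4·3
1 = 4·179 − 65·11
Hence 11⁻¹ ≡ -65 ≡ 114 (mod 179).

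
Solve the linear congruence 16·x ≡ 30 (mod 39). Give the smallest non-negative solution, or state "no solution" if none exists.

First find gcd(16, 39):
39 = 2*16 + 7
16 = 2*7 + 2
7 = 3*2 + 1
2 = 2*1 + 0
gcd = 1, so a unique solution mod 39 exists.
Back-substitute for the Bézout coefficients:
1 = 7 − 3·2
1 = −3·16 + 7·7
1 = 7·39 − 17·16
So 16·(-17) ≡ 1 (mod 39), giving 16⁻¹ ≡ 22.
x ≡ 16⁻¹·30 ≡ 22·30 ≡ 36 (mod 39).

36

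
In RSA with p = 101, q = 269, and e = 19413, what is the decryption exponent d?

2877

φ(n) = (p−1)(q−1) = 100·268 = 26800.
Need d with 19413·d ≡ 1 (mod 26800). Apply the extended Euclidean algorithm:
26800 = 1·19413 + 7387
19413 = 2·7387 + 4639
7387 = 1·4639 + 2748
4639 = 1·2748 + 1891
2748 = 1·1891 + 857
1891 = 2·857 + 177
857 = 4·177 + 149
177 = 1·149 + 28
149 = 5·28 + 9
28 = 3·9 + 1
9 = 9·1 + 0
Back-substitute:
1 = 28 − 3·9
1 = −3·149 + 16·28
1 = 16·177 − 19·149
1 = −19·857 + 92·177
1 = 92·1891 − 203·857
1 = −203·2748 + 295·1891
1 = 295·4639 − 498·2748
1 = −498·7387 + 793·4639
1 = 793·19413 − 2084·7387
1 = −2084·26800 + 2877·19413
So 19413·2877 ≡ 1 (mod 26800), hence d = 2877.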